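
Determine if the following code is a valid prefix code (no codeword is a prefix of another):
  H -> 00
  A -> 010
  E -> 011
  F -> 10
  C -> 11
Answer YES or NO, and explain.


Checking each pair (does one codeword prefix another?):
  H='00' vs A='010': no prefix
  H='00' vs E='011': no prefix
  H='00' vs F='10': no prefix
  H='00' vs C='11': no prefix
  A='010' vs H='00': no prefix
  A='010' vs E='011': no prefix
  A='010' vs F='10': no prefix
  A='010' vs C='11': no prefix
  E='011' vs H='00': no prefix
  E='011' vs A='010': no prefix
  E='011' vs F='10': no prefix
  E='011' vs C='11': no prefix
  F='10' vs H='00': no prefix
  F='10' vs A='010': no prefix
  F='10' vs E='011': no prefix
  F='10' vs C='11': no prefix
  C='11' vs H='00': no prefix
  C='11' vs A='010': no prefix
  C='11' vs E='011': no prefix
  C='11' vs F='10': no prefix
No violation found over all pairs.

YES -- this is a valid prefix code. No codeword is a prefix of any other codeword.


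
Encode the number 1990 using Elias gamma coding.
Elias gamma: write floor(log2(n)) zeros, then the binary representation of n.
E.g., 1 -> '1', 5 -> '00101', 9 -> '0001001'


num_bits = floor(log2(1990)) + 1 = 11
leading_zeros = num_bits - 1 = 10
binary(1990) = 11111000110

Elias gamma(1990) = '0000000000' + '11111000110' = 000000000011111000110 (21 bits)


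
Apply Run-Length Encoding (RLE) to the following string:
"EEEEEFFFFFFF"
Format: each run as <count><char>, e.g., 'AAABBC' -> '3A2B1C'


Scanning runs left to right:
  i=0: run of 'E' x 5 -> '5E'
  i=5: run of 'F' x 7 -> '7F'

RLE = 5E7F


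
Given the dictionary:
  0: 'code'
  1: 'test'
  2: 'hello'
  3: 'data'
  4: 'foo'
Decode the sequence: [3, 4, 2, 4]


Look up each index in the dictionary:
  3 -> 'data'
  4 -> 'foo'
  2 -> 'hello'
  4 -> 'foo'

Decoded: "data foo hello foo"


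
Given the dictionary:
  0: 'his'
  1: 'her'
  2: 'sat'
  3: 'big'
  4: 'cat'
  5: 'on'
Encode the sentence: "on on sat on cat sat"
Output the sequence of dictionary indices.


Look up each word in the dictionary:
  'on' -> 5
  'on' -> 5
  'sat' -> 2
  'on' -> 5
  'cat' -> 4
  'sat' -> 2

Encoded: [5, 5, 2, 5, 4, 2]


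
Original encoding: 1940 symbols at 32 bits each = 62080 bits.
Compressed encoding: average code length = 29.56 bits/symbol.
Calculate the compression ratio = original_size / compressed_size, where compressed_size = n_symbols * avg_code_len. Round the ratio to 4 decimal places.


original_size = n_symbols * orig_bits = 1940 * 32 = 62080 bits
compressed_size = n_symbols * avg_code_len = 1940 * 29.56 = 57346.4 bits
ratio = original_size / compressed_size = 62080 / 57346.4 = 1.0825

Compression ratio = 1.0825


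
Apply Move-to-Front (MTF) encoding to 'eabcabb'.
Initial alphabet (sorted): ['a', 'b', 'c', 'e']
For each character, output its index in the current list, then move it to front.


MTF encoding:
'e': index 3 in ['a', 'b', 'c', 'e'] -> ['e', 'a', 'b', 'c']
'a': index 1 in ['e', 'a', 'b', 'c'] -> ['a', 'e', 'b', 'c']
'b': index 2 in ['a', 'e', 'b', 'c'] -> ['b', 'a', 'e', 'c']
'c': index 3 in ['b', 'a', 'e', 'c'] -> ['c', 'b', 'a', 'e']
'a': index 2 in ['c', 'b', 'a', 'e'] -> ['a', 'c', 'b', 'e']
'b': index 2 in ['a', 'c', 'b', 'e'] -> ['b', 'a', 'c', 'e']
'b': index 0 in ['b', 'a', 'c', 'e'] -> ['b', 'a', 'c', 'e']


Output: [3, 1, 2, 3, 2, 2, 0]


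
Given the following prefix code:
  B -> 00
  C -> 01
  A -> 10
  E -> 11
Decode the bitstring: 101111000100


Decoding step by step:
Bits 10 -> A
Bits 11 -> E
Bits 11 -> E
Bits 00 -> B
Bits 01 -> C
Bits 00 -> B


Decoded message: AEEBCB


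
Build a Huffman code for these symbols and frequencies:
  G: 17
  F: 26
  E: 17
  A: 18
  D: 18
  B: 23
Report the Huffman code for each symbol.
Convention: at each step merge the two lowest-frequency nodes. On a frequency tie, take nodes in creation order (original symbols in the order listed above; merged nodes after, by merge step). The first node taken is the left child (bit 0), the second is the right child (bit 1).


Huffman tree construction:
Step 1: Merge G(17) + E(17) = 34
Step 2: Merge A(18) + D(18) = 36
Step 3: Merge B(23) + F(26) = 49
Step 4: Merge (G+E)(34) + (A+D)(36) = 70
Step 5: Merge (B+F)(49) + ((G+E)+(A+D))(70) = 119
Read each symbol's code off the tree from the root (left child = 0, right child = 1).

Codes:
  G: 100 (length 3)
  F: 01 (length 2)
  E: 101 (length 3)
  A: 110 (length 3)
  D: 111 (length 3)
  B: 00 (length 2)
Average code length: 308/119 = 2.5882 bits/symbol


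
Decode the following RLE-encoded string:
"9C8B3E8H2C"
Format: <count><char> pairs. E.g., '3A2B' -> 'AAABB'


Expanding each <count><char> pair:
  9C -> 'CCCCCCCCC'
  8B -> 'BBBBBBBB'
  3E -> 'EEE'
  8H -> 'HHHHHHHH'
  2C -> 'CC'

Decoded = CCCCCCCCCBBBBBBBBEEEHHHHHHHHCC


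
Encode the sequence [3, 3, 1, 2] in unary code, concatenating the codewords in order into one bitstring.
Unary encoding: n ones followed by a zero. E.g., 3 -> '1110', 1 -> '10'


Encode each number as n ones followed by a terminating 0:
  3 -> 1110 (4 bits)
  3 -> 1110 (4 bits)
  1 -> 10 (2 bits)
  2 -> 110 (3 bits)
Total length = 4 + 4 + 2 + 3 = 13 bits.

Unary([3, 3, 1, 2]) = 1110111010110 (13 bits)


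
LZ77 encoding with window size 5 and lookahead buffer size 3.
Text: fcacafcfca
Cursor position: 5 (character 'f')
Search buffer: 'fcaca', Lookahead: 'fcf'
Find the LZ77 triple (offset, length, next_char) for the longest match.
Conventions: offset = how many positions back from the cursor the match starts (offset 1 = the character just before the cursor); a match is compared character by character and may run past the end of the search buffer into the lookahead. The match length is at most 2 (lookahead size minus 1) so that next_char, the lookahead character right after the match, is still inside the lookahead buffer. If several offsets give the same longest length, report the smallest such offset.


Try each offset into the search buffer:
  offset=1 (pos 4, char 'a'): match length 0
  offset=2 (pos 3, char 'c'): match length 0
  offset=3 (pos 2, char 'a'): match length 0
  offset=4 (pos 1, char 'c'): match length 0
  offset=5 (pos 0, char 'f'): match length 2
Longest match has length 2 at offset 5.
next_char = character at position 5 + 2 = 7 -> 'f'

Best match: offset=5, length=2 (matching 'fc' starting at position 0)
LZ77 triple: (5, 2, 'f')


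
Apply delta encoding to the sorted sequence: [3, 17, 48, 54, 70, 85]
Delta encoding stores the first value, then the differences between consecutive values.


First value: 3
Deltas:
  17 - 3 = 14
  48 - 17 = 31
  54 - 48 = 6
  70 - 54 = 16
  85 - 70 = 15


Delta encoded: [3, 14, 31, 6, 16, 15]


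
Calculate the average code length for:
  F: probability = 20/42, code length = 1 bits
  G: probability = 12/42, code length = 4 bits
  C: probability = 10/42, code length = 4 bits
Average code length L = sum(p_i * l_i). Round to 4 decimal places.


Weighted contributions p_i * l_i:
  F: (20/42) * 1 = 20/42
  G: (12/42) * 4 = 48/42
  C: (10/42) * 4 = 40/42
Sum = (20 + 48 + 40)/42 = 108/42

L = 108/42 = 2.5714 bits/symbol


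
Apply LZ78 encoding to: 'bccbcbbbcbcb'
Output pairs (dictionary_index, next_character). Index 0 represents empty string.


LZ78 encoding steps:
Dictionary: {0: ''}
Step 1: w='' (idx 0), next='b' -> output (0, 'b'), add 'b' as idx 1
Step 2: w='' (idx 0), next='c' -> output (0, 'c'), add 'c' as idx 2
Step 3: w='c' (idx 2), next='b' -> output (2, 'b'), add 'cb' as idx 3
Step 4: w='cb' (idx 3), next='b' -> output (3, 'b'), add 'cbb' as idx 4
Step 5: w='b' (idx 1), next='c' -> output (1, 'c'), add 'bc' as idx 5
Step 6: w='bc' (idx 5), next='b' -> output (5, 'b'), add 'bcb' as idx 6


Encoded: [(0, 'b'), (0, 'c'), (2, 'b'), (3, 'b'), (1, 'c'), (5, 'b')]


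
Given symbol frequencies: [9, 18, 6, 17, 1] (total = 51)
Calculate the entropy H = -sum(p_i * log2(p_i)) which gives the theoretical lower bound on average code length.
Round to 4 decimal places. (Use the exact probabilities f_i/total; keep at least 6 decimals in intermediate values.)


Per-symbol terms -p_i * log2(p_i) with p_i = f_i/51:
  p = 9/51 = 0.176471: log2(p) = -2.502500, -p*log2(p) = 0.441618
  p = 18/51 = 0.352941: log2(p) = -1.502500, -p*log2(p) = 0.530294
  p = 6/51 = 0.117647: log2(p) = -3.087463, -p*log2(p) = 0.363231
  p = 17/51 = 0.333333: log2(p) = -1.584963, -p*log2(p) = 0.528321
  p = 1/51 = 0.019608: log2(p) = -5.672425, -p*log2(p) = 0.111224
H = 0.441618 + 0.530294 + 0.363231 + 0.528321 + 0.111224 = 1.974688

H = 1.9747 bits/symbol


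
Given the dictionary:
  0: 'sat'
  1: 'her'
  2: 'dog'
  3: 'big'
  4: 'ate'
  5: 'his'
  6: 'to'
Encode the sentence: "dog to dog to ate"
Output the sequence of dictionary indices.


Look up each word in the dictionary:
  'dog' -> 2
  'to' -> 6
  'dog' -> 2
  'to' -> 6
  'ate' -> 4

Encoded: [2, 6, 2, 6, 4]


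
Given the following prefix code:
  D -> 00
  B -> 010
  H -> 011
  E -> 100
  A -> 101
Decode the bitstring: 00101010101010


Decoding step by step:
Bits 00 -> D
Bits 101 -> A
Bits 010 -> B
Bits 101 -> A
Bits 010 -> B


Decoded message: DABAB


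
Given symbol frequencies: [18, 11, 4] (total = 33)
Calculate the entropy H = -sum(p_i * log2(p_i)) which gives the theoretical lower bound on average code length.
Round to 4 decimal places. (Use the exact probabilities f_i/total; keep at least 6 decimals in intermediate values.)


Per-symbol terms -p_i * log2(p_i) with p_i = f_i/33:
  p = 18/33 = 0.545455: log2(p) = -0.874469, -p*log2(p) = 0.476983
  p = 11/33 = 0.333333: log2(p) = -1.584963, -p*log2(p) = 0.528321
  p = 4/33 = 0.121212: log2(p) = -3.044394, -p*log2(p) = 0.369017
H = 0.476983 + 0.528321 + 0.369017 = 1.374321

H = 1.3743 bits/symbol


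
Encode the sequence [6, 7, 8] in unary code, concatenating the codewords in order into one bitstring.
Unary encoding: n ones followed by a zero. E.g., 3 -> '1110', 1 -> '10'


Encode each number as n ones followed by a terminating 0:
  6 -> 1111110 (7 bits)
  7 -> 11111110 (8 bits)
  8 -> 111111110 (9 bits)
Total length = 7 + 8 + 9 = 24 bits.

Unary([6, 7, 8]) = 111111011111110111111110 (24 bits)


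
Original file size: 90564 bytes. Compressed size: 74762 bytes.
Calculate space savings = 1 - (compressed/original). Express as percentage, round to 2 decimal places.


ratio = compressed/original = 74762/90564 = 0.825516
savings = 1 - ratio = 1 - 0.825516 = 0.174484
as a percentage: 0.174484 * 100 = 17.45%

Space savings = 1 - 74762/90564 = 17.45%


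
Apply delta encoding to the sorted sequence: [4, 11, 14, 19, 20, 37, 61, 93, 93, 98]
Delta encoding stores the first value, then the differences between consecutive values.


First value: 4
Deltas:
  11 - 4 = 7
  14 - 11 = 3
  19 - 14 = 5
  20 - 19 = 1
  37 - 20 = 17
  61 - 37 = 24
  93 - 61 = 32
  93 - 93 = 0
  98 - 93 = 5


Delta encoded: [4, 7, 3, 5, 1, 17, 24, 32, 0, 5]


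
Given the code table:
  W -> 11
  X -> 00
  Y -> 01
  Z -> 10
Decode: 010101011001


Decoding:
01 -> Y
01 -> Y
01 -> Y
01 -> Y
10 -> Z
01 -> Y


Result: YYYYZY


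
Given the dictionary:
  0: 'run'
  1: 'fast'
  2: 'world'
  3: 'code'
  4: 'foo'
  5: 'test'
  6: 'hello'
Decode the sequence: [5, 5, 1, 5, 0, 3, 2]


Look up each index in the dictionary:
  5 -> 'test'
  5 -> 'test'
  1 -> 'fast'
  5 -> 'test'
  0 -> 'run'
  3 -> 'code'
  2 -> 'world'

Decoded: "test test fast test run code world"


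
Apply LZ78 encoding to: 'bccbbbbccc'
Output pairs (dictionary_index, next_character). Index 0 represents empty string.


LZ78 encoding steps:
Dictionary: {0: ''}
Step 1: w='' (idx 0), next='b' -> output (0, 'b'), add 'b' as idx 1
Step 2: w='' (idx 0), next='c' -> output (0, 'c'), add 'c' as idx 2
Step 3: w='c' (idx 2), next='b' -> output (2, 'b'), add 'cb' as idx 3
Step 4: w='b' (idx 1), next='b' -> output (1, 'b'), add 'bb' as idx 4
Step 5: w='b' (idx 1), next='c' -> output (1, 'c'), add 'bc' as idx 5
Step 6: w='c' (idx 2), next='c' -> output (2, 'c'), add 'cc' as idx 6


Encoded: [(0, 'b'), (0, 'c'), (2, 'b'), (1, 'b'), (1, 'c'), (2, 'c')]


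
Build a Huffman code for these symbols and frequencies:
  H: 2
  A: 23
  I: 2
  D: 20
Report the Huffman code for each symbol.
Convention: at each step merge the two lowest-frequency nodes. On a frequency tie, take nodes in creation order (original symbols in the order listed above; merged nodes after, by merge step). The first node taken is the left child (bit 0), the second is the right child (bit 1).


Huffman tree construction:
Step 1: Merge H(2) + I(2) = 4
Step 2: Merge (H+I)(4) + D(20) = 24
Step 3: Merge A(23) + ((H+I)+D)(24) = 47
Read each symbol's code off the tree from the root (left child = 0, right child = 1).

Codes:
  H: 100 (length 3)
  A: 0 (length 1)
  I: 101 (length 3)
  D: 11 (length 2)
Average code length: 75/47 = 1.5957 bits/symbol


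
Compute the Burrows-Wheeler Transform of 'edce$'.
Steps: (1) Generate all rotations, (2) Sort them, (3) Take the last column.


Rotations (sorted):
  0: $edce -> last char: e
  1: ce$ed -> last char: d
  2: dce$e -> last char: e
  3: e$edc -> last char: c
  4: edce$ -> last char: $


BWT = edec$


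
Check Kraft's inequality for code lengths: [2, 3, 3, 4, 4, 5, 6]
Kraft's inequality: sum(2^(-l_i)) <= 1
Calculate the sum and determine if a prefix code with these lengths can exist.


Sum = 2^(-2) + 2^(-3) + 2^(-3) + 2^(-4) + 2^(-4) + 2^(-5) + 2^(-6)
    = 0.25 + 0.125 + 0.125 + 0.0625 + 0.0625 + 0.03125 + 0.015625
    = 43/64 = 0.671875
Since 0.671875 <= 1, Kraft's inequality IS satisfied.
A prefix code with these lengths CAN exist.

Kraft sum = 0.671875. Satisfied.


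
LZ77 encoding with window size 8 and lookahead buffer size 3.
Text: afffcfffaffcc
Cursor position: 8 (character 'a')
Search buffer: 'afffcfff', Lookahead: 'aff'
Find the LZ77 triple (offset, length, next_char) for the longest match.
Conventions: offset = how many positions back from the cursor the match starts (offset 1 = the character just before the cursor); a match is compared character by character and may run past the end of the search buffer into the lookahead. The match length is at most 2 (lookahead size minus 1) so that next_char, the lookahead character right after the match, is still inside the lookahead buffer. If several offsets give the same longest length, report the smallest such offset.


Try each offset into the search buffer:
  offset=1 (pos 7, char 'f'): match length 0
  offset=2 (pos 6, char 'f'): match length 0
  offset=3 (pos 5, char 'f'): match length 0
  offset=4 (pos 4, char 'c'): match length 0
  offset=5 (pos 3, char 'f'): match length 0
  offset=6 (pos 2, char 'f'): match length 0
  offset=7 (pos 1, char 'f'): match length 0
  offset=8 (pos 0, char 'a'): match length 2
Longest match has length 2 at offset 8.
next_char = character at position 8 + 2 = 10 -> 'f'

Best match: offset=8, length=2 (matching 'af' starting at position 0)
LZ77 triple: (8, 2, 'f')


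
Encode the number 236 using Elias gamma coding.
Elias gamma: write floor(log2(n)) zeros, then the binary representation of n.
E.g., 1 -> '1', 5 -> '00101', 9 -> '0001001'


num_bits = floor(log2(236)) + 1 = 8
leading_zeros = num_bits - 1 = 7
binary(236) = 11101100

Elias gamma(236) = '0000000' + '11101100' = 000000011101100 (15 bits)


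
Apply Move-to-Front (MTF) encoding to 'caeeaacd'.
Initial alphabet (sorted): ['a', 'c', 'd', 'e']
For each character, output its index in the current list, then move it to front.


MTF encoding:
'c': index 1 in ['a', 'c', 'd', 'e'] -> ['c', 'a', 'd', 'e']
'a': index 1 in ['c', 'a', 'd', 'e'] -> ['a', 'c', 'd', 'e']
'e': index 3 in ['a', 'c', 'd', 'e'] -> ['e', 'a', 'c', 'd']
'e': index 0 in ['e', 'a', 'c', 'd'] -> ['e', 'a', 'c', 'd']
'a': index 1 in ['e', 'a', 'c', 'd'] -> ['a', 'e', 'c', 'd']
'a': index 0 in ['a', 'e', 'c', 'd'] -> ['a', 'e', 'c', 'd']
'c': index 2 in ['a', 'e', 'c', 'd'] -> ['c', 'a', 'e', 'd']
'd': index 3 in ['c', 'a', 'e', 'd'] -> ['d', 'c', 'a', 'e']


Output: [1, 1, 3, 0, 1, 0, 2, 3]


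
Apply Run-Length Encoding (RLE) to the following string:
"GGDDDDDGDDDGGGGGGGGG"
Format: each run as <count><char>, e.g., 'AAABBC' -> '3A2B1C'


Scanning runs left to right:
  i=0: run of 'G' x 2 -> '2G'
  i=2: run of 'D' x 5 -> '5D'
  i=7: run of 'G' x 1 -> '1G'
  i=8: run of 'D' x 3 -> '3D'
  i=11: run of 'G' x 9 -> '9G'

RLE = 2G5D1G3D9G


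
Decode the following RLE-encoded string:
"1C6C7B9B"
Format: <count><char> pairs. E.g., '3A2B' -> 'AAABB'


Expanding each <count><char> pair:
  1C -> 'C'
  6C -> 'CCCCCC'
  7B -> 'BBBBBBB'
  9B -> 'BBBBBBBBB'

Decoded = CCCCCCCBBBBBBBBBBBBBBBB


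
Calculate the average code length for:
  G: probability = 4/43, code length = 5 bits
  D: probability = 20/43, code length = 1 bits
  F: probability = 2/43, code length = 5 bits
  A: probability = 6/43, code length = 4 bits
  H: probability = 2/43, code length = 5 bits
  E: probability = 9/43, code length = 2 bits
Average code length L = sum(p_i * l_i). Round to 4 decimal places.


Weighted contributions p_i * l_i:
  G: (4/43) * 5 = 20/43
  D: (20/43) * 1 = 20/43
  F: (2/43) * 5 = 10/43
  A: (6/43) * 4 = 24/43
  H: (2/43) * 5 = 10/43
  E: (9/43) * 2 = 18/43
Sum = (20 + 20 + 10 + 24 + 10 + 18)/43 = 102/43

L = 102/43 = 2.3721 bits/symbol


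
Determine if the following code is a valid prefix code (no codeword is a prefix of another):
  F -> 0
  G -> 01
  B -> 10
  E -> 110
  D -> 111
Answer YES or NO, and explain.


Checking each pair (does one codeword prefix another?):
  F='0' vs G='01': prefix -- VIOLATION

NO -- this is NOT a valid prefix code. F (0) is a prefix of G (01).


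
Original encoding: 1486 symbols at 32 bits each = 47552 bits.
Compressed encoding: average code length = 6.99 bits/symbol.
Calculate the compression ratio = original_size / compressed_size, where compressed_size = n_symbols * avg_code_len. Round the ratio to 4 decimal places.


original_size = n_symbols * orig_bits = 1486 * 32 = 47552 bits
compressed_size = n_symbols * avg_code_len = 1486 * 6.99 = 10387.14 bits
ratio = original_size / compressed_size = 47552 / 10387.14 = 4.578

Compression ratio = 4.578


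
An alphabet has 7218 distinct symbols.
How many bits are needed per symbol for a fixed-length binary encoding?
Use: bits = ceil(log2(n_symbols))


log2(7218) = 12.8174
Bracket: 2^12 = 4096 < 7218 <= 2^13 = 8192
So ceil(log2(7218)) = 13

bits = ceil(log2(7218)) = ceil(12.8174) = 13 bits


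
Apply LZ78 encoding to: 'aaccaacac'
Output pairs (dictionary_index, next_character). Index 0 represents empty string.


LZ78 encoding steps:
Dictionary: {0: ''}
Step 1: w='' (idx 0), next='a' -> output (0, 'a'), add 'a' as idx 1
Step 2: w='a' (idx 1), next='c' -> output (1, 'c'), add 'ac' as idx 2
Step 3: w='' (idx 0), next='c' -> output (0, 'c'), add 'c' as idx 3
Step 4: w='a' (idx 1), next='a' -> output (1, 'a'), add 'aa' as idx 4
Step 5: w='c' (idx 3), next='a' -> output (3, 'a'), add 'ca' as idx 5
Step 6: w='c' (idx 3), end of input -> output (3, '')


Encoded: [(0, 'a'), (1, 'c'), (0, 'c'), (1, 'a'), (3, 'a'), (3, '')]


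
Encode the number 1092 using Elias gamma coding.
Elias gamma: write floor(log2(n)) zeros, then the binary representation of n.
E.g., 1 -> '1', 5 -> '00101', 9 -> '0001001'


num_bits = floor(log2(1092)) + 1 = 11
leading_zeros = num_bits - 1 = 10
binary(1092) = 10001000100

Elias gamma(1092) = '0000000000' + '10001000100' = 000000000010001000100 (21 bits)


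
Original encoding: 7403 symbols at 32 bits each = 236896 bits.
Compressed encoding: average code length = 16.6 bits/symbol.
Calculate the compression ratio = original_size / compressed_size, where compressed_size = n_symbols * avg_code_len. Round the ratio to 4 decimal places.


original_size = n_symbols * orig_bits = 7403 * 32 = 236896 bits
compressed_size = n_symbols * avg_code_len = 7403 * 16.6 = 122889.8 bits
ratio = original_size / compressed_size = 236896 / 122889.8 = 1.9277

Compression ratio = 1.9277


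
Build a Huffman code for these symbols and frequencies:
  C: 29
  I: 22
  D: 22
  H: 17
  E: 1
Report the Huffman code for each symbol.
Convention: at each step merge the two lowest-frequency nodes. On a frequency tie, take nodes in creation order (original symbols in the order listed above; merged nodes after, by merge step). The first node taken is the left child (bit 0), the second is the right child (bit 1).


Huffman tree construction:
Step 1: Merge E(1) + H(17) = 18
Step 2: Merge (E+H)(18) + I(22) = 40
Step 3: Merge D(22) + C(29) = 51
Step 4: Merge ((E+H)+I)(40) + (D+C)(51) = 91
Read each symbol's code off the tree from the root (left child = 0, right child = 1).

Codes:
  C: 11 (length 2)
  I: 01 (length 2)
  D: 10 (length 2)
  H: 001 (length 3)
  E: 000 (length 3)
Average code length: 200/91 = 2.1978 bits/symbol


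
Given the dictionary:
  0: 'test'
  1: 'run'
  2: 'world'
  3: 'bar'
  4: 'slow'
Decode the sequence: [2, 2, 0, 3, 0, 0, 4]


Look up each index in the dictionary:
  2 -> 'world'
  2 -> 'world'
  0 -> 'test'
  3 -> 'bar'
  0 -> 'test'
  0 -> 'test'
  4 -> 'slow'

Decoded: "world world test bar test test slow"


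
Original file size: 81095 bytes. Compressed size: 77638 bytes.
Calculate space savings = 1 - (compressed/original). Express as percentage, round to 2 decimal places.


ratio = compressed/original = 77638/81095 = 0.957371
savings = 1 - ratio = 1 - 0.957371 = 0.042629
as a percentage: 0.042629 * 100 = 4.26%

Space savings = 1 - 77638/81095 = 4.26%


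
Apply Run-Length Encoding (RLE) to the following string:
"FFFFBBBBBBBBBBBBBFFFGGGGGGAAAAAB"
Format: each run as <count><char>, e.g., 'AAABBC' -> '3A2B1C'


Scanning runs left to right:
  i=0: run of 'F' x 4 -> '4F'
  i=4: run of 'B' x 13 -> '13B'
  i=17: run of 'F' x 3 -> '3F'
  i=20: run of 'G' x 6 -> '6G'
  i=26: run of 'A' x 5 -> '5A'
  i=31: run of 'B' x 1 -> '1B'

RLE = 4F13B3F6G5A1B


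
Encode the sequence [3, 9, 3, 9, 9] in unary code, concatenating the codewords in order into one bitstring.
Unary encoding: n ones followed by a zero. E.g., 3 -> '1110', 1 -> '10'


Encode each number as n ones followed by a terminating 0:
  3 -> 1110 (4 bits)
  9 -> 1111111110 (10 bits)
  3 -> 1110 (4 bits)
  9 -> 1111111110 (10 bits)
  9 -> 1111111110 (10 bits)
Total length = 4 + 10 + 4 + 10 + 10 = 38 bits.

Unary([3, 9, 3, 9, 9]) = 11101111111110111011111111101111111110 (38 bits)


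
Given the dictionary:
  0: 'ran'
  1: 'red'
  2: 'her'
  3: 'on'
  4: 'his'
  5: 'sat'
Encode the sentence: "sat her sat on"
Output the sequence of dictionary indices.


Look up each word in the dictionary:
  'sat' -> 5
  'her' -> 2
  'sat' -> 5
  'on' -> 3

Encoded: [5, 2, 5, 3]


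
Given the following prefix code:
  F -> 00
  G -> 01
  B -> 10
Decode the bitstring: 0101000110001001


Decoding step by step:
Bits 01 -> G
Bits 01 -> G
Bits 00 -> F
Bits 01 -> G
Bits 10 -> B
Bits 00 -> F
Bits 10 -> B
Bits 01 -> G


Decoded message: GGFGBFBG


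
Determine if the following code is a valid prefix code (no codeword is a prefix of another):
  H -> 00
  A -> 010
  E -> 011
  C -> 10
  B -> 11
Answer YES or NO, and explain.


Checking each pair (does one codeword prefix another?):
  H='00' vs A='010': no prefix
  H='00' vs E='011': no prefix
  H='00' vs C='10': no prefix
  H='00' vs B='11': no prefix
  A='010' vs H='00': no prefix
  A='010' vs E='011': no prefix
  A='010' vs C='10': no prefix
  A='010' vs B='11': no prefix
  E='011' vs H='00': no prefix
  E='011' vs A='010': no prefix
  E='011' vs C='10': no prefix
  E='011' vs B='11': no prefix
  C='10' vs H='00': no prefix
  C='10' vs A='010': no prefix
  C='10' vs E='011': no prefix
  C='10' vs B='11': no prefix
  B='11' vs H='00': no prefix
  B='11' vs A='010': no prefix
  B='11' vs E='011': no prefix
  B='11' vs C='10': no prefix
No violation found over all pairs.

YES -- this is a valid prefix code. No codeword is a prefix of any other codeword.


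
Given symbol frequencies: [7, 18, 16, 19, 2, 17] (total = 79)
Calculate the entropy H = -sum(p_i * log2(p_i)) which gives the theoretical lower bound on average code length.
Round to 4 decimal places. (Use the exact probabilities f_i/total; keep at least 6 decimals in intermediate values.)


Per-symbol terms -p_i * log2(p_i) with p_i = f_i/79:
  p = 7/79 = 0.088608: log2(p) = -3.496426, -p*log2(p) = 0.309810
  p = 18/79 = 0.227848: log2(p) = -2.133856, -p*log2(p) = 0.486195
  p = 16/79 = 0.202532: log2(p) = -2.303781, -p*log2(p) = 0.466589
  p = 19/79 = 0.240506: log2(p) = -2.055853, -p*log2(p) = 0.494446
  p = 2/79 = 0.025316: log2(p) = -5.303781, -p*log2(p) = 0.134273
  p = 17/79 = 0.215190: log2(p) = -2.216318, -p*log2(p) = 0.476929
H = 0.309810 + 0.486195 + 0.466589 + 0.494446 + 0.134273 + 0.476929 = 2.368242

H = 2.3682 bits/symbol


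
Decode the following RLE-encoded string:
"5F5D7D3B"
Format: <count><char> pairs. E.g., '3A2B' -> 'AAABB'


Expanding each <count><char> pair:
  5F -> 'FFFFF'
  5D -> 'DDDDD'
  7D -> 'DDDDDDD'
  3B -> 'BBB'

Decoded = FFFFFDDDDDDDDDDDDBBB


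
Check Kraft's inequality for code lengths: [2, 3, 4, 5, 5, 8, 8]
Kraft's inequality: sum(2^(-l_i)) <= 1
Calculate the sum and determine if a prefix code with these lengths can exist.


Sum = 2^(-2) + 2^(-3) + 2^(-4) + 2^(-5) + 2^(-5) + 2^(-8) + 2^(-8)
    = 0.25 + 0.125 + 0.0625 + 0.03125 + 0.03125 + 0.00390625 + 0.00390625
    = 130/256 = 0.5078125
Since 0.5078125 <= 1, Kraft's inequality IS satisfied.
A prefix code with these lengths CAN exist.

Kraft sum = 0.5078125. Satisfied.


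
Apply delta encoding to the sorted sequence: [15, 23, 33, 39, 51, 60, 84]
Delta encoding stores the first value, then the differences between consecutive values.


First value: 15
Deltas:
  23 - 15 = 8
  33 - 23 = 10
  39 - 33 = 6
  51 - 39 = 12
  60 - 51 = 9
  84 - 60 = 24


Delta encoded: [15, 8, 10, 6, 12, 9, 24]


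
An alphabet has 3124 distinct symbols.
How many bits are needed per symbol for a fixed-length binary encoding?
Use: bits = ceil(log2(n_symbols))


log2(3124) = 11.6092
Bracket: 2^11 = 2048 < 3124 <= 2^12 = 4096
So ceil(log2(3124)) = 12

bits = ceil(log2(3124)) = ceil(11.6092) = 12 bits


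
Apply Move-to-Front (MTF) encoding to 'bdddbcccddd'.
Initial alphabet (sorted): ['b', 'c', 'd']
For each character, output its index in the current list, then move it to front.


MTF encoding:
'b': index 0 in ['b', 'c', 'd'] -> ['b', 'c', 'd']
'd': index 2 in ['b', 'c', 'd'] -> ['d', 'b', 'c']
'd': index 0 in ['d', 'b', 'c'] -> ['d', 'b', 'c']
'd': index 0 in ['d', 'b', 'c'] -> ['d', 'b', 'c']
'b': index 1 in ['d', 'b', 'c'] -> ['b', 'd', 'c']
'c': index 2 in ['b', 'd', 'c'] -> ['c', 'b', 'd']
'c': index 0 in ['c', 'b', 'd'] -> ['c', 'b', 'd']
'c': index 0 in ['c', 'b', 'd'] -> ['c', 'b', 'd']
'd': index 2 in ['c', 'b', 'd'] -> ['d', 'c', 'b']
'd': index 0 in ['d', 'c', 'b'] -> ['d', 'c', 'b']
'd': index 0 in ['d', 'c', 'b'] -> ['d', 'c', 'b']


Output: [0, 2, 0, 0, 1, 2, 0, 0, 2, 0, 0]


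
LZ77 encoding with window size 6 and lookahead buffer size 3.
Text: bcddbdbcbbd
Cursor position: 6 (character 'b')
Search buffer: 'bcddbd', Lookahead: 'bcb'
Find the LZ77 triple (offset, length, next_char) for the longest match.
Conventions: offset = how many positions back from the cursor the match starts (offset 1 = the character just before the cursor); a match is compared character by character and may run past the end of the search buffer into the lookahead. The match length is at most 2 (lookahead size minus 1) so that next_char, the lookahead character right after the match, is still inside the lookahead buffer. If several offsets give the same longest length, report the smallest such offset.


Try each offset into the search buffer:
  offset=1 (pos 5, char 'd'): match length 0
  offset=2 (pos 4, char 'b'): match length 1
  offset=3 (pos 3, char 'd'): match length 0
  offset=4 (pos 2, char 'd'): match length 0
  offset=5 (pos 1, char 'c'): match length 0
  offset=6 (pos 0, char 'b'): match length 2
Longest match has length 2 at offset 6.
next_char = character at position 6 + 2 = 8 -> 'b'

Best match: offset=6, length=2 (matching 'bc' starting at position 0)
LZ77 triple: (6, 2, 'b')


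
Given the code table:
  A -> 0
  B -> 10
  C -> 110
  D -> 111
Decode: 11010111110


Decoding:
110 -> C
10 -> B
111 -> D
110 -> C


Result: CBDC


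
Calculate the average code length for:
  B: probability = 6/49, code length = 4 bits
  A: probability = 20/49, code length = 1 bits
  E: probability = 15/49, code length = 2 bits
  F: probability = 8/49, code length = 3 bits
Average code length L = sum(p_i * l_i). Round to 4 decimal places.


Weighted contributions p_i * l_i:
  B: (6/49) * 4 = 24/49
  A: (20/49) * 1 = 20/49
  E: (15/49) * 2 = 30/49
  F: (8/49) * 3 = 24/49
Sum = (24 + 20 + 30 + 24)/49 = 98/49

L = 98/49 = 2.0000 bits/symbol


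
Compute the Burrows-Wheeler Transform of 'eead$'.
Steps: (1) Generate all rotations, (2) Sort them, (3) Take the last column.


Rotations (sorted):
  0: $eead -> last char: d
  1: ad$ee -> last char: e
  2: d$eea -> last char: a
  3: ead$e -> last char: e
  4: eead$ -> last char: $


BWT = deae$


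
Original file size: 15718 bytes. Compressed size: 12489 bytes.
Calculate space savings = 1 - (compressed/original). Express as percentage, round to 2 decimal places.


ratio = compressed/original = 12489/15718 = 0.794567
savings = 1 - ratio = 1 - 0.794567 = 0.205433
as a percentage: 0.205433 * 100 = 20.54%

Space savings = 1 - 12489/15718 = 20.54%


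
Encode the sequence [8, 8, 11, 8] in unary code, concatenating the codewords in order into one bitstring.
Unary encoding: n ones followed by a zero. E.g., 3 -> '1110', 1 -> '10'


Encode each number as n ones followed by a terminating 0:
  8 -> 111111110 (9 bits)
  8 -> 111111110 (9 bits)
  11 -> 111111111110 (12 bits)
  8 -> 111111110 (9 bits)
Total length = 9 + 9 + 12 + 9 = 39 bits.

Unary([8, 8, 11, 8]) = 111111110111111110111111111110111111110 (39 bits)


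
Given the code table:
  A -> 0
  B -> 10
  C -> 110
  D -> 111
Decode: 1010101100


Decoding:
10 -> B
10 -> B
10 -> B
110 -> C
0 -> A


Result: BBBCA


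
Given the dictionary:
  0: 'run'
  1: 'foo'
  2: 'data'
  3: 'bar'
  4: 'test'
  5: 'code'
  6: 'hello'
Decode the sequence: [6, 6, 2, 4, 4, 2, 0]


Look up each index in the dictionary:
  6 -> 'hello'
  6 -> 'hello'
  2 -> 'data'
  4 -> 'test'
  4 -> 'test'
  2 -> 'data'
  0 -> 'run'

Decoded: "hello hello data test test data run"


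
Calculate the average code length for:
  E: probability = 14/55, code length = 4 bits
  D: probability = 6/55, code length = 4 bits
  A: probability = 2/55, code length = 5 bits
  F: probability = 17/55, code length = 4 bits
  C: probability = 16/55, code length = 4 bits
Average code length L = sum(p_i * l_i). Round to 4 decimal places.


Weighted contributions p_i * l_i:
  E: (14/55) * 4 = 56/55
  D: (6/55) * 4 = 24/55
  A: (2/55) * 5 = 10/55
  F: (17/55) * 4 = 68/55
  C: (16/55) * 4 = 64/55
Sum = (56 + 24 + 10 + 68 + 64)/55 = 222/55

L = 222/55 = 4.0364 bits/symbol


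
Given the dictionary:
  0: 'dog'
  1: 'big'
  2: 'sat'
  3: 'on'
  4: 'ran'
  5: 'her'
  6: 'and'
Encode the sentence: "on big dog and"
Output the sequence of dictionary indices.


Look up each word in the dictionary:
  'on' -> 3
  'big' -> 1
  'dog' -> 0
  'and' -> 6

Encoded: [3, 1, 0, 6]


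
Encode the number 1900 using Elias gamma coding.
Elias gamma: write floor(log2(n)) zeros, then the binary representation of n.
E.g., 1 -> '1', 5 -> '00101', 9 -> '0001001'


num_bits = floor(log2(1900)) + 1 = 11
leading_zeros = num_bits - 1 = 10
binary(1900) = 11101101100

Elias gamma(1900) = '0000000000' + '11101101100' = 000000000011101101100 (21 bits)


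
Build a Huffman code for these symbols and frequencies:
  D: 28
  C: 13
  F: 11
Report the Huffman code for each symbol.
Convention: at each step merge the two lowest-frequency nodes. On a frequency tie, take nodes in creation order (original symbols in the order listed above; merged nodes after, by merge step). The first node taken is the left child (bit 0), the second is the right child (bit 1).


Huffman tree construction:
Step 1: Merge F(11) + C(13) = 24
Step 2: Merge (F+C)(24) + D(28) = 52
Read each symbol's code off the tree from the root (left child = 0, right child = 1).

Codes:
  D: 1 (length 1)
  C: 01 (length 2)
  F: 00 (length 2)
Average code length: 76/52 = 1.4615 bits/symbol


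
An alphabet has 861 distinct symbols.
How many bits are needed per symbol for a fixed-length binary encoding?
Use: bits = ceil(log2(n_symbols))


log2(861) = 9.7499
Bracket: 2^9 = 512 < 861 <= 2^10 = 1024
So ceil(log2(861)) = 10

bits = ceil(log2(861)) = ceil(9.7499) = 10 bits


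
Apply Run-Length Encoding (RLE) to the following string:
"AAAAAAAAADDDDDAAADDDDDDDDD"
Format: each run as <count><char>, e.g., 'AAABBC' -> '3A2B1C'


Scanning runs left to right:
  i=0: run of 'A' x 9 -> '9A'
  i=9: run of 'D' x 5 -> '5D'
  i=14: run of 'A' x 3 -> '3A'
  i=17: run of 'D' x 9 -> '9D'

RLE = 9A5D3A9D


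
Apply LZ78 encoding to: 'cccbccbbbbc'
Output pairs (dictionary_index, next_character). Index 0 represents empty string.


LZ78 encoding steps:
Dictionary: {0: ''}
Step 1: w='' (idx 0), next='c' -> output (0, 'c'), add 'c' as idx 1
Step 2: w='c' (idx 1), next='c' -> output (1, 'c'), add 'cc' as idx 2
Step 3: w='' (idx 0), next='b' -> output (0, 'b'), add 'b' as idx 3
Step 4: w='cc' (idx 2), next='b' -> output (2, 'b'), add 'ccb' as idx 4
Step 5: w='b' (idx 3), next='b' -> output (3, 'b'), add 'bb' as idx 5
Step 6: w='b' (idx 3), next='c' -> output (3, 'c'), add 'bc' as idx 6


Encoded: [(0, 'c'), (1, 'c'), (0, 'b'), (2, 'b'), (3, 'b'), (3, 'c')]


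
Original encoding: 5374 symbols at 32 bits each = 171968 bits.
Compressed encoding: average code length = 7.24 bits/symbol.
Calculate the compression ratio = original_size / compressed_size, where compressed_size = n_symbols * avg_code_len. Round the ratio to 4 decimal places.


original_size = n_symbols * orig_bits = 5374 * 32 = 171968 bits
compressed_size = n_symbols * avg_code_len = 5374 * 7.24 = 38907.76 bits
ratio = original_size / compressed_size = 171968 / 38907.76 = 4.4199

Compression ratio = 4.4199


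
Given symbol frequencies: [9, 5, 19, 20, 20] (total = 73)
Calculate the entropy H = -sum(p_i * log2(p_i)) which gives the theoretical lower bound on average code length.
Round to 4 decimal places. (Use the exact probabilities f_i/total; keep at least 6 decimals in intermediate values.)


Per-symbol terms -p_i * log2(p_i) with p_i = f_i/73:
  p = 9/73 = 0.123288: log2(p) = -3.019900, -p*log2(p) = 0.372316
  p = 5/73 = 0.068493: log2(p) = -3.867896, -p*log2(p) = 0.264924
  p = 19/73 = 0.260274: log2(p) = -1.941897, -p*log2(p) = 0.505425
  p = 20/73 = 0.273973: log2(p) = -1.867896, -p*log2(p) = 0.511752
  p = 20/73 = 0.273973: log2(p) = -1.867896, -p*log2(p) = 0.511752
H = 0.372316 + 0.264924 + 0.505425 + 0.511752 + 0.511752 = 2.166169

H = 2.1662 bits/symbol


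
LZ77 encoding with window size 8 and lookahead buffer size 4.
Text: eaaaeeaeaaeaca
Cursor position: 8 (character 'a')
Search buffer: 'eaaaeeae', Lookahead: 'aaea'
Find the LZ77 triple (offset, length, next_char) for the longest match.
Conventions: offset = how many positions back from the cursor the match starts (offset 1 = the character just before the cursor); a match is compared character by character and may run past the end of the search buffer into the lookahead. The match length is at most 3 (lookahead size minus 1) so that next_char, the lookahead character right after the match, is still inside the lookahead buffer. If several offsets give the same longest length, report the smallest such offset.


Try each offset into the search buffer:
  offset=1 (pos 7, char 'e'): match length 0
  offset=2 (pos 6, char 'a'): match length 1
  offset=3 (pos 5, char 'e'): match length 0
  offset=4 (pos 4, char 'e'): match length 0
  offset=5 (pos 3, char 'a'): match length 1
  offset=6 (pos 2, char 'a'): match length 3
  offset=7 (pos 1, char 'a'): match length 2
  offset=8 (pos 0, char 'e'): match length 0
Longest match has length 3 at offset 6.
next_char = character at position 8 + 3 = 11 -> 'a'

Best match: offset=6, length=3 (matching 'aae' starting at position 2)
LZ77 triple: (6, 3, 'a')


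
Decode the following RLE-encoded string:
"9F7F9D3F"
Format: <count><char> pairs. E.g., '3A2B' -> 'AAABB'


Expanding each <count><char> pair:
  9F -> 'FFFFFFFFF'
  7F -> 'FFFFFFF'
  9D -> 'DDDDDDDDD'
  3F -> 'FFF'

Decoded = FFFFFFFFFFFFFFFFDDDDDDDDDFFF


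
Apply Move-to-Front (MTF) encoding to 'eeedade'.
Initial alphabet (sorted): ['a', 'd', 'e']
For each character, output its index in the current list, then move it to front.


MTF encoding:
'e': index 2 in ['a', 'd', 'e'] -> ['e', 'a', 'd']
'e': index 0 in ['e', 'a', 'd'] -> ['e', 'a', 'd']
'e': index 0 in ['e', 'a', 'd'] -> ['e', 'a', 'd']
'd': index 2 in ['e', 'a', 'd'] -> ['d', 'e', 'a']
'a': index 2 in ['d', 'e', 'a'] -> ['a', 'd', 'e']
'd': index 1 in ['a', 'd', 'e'] -> ['d', 'a', 'e']
'e': index 2 in ['d', 'a', 'e'] -> ['e', 'd', 'a']


Output: [2, 0, 0, 2, 2, 1, 2]


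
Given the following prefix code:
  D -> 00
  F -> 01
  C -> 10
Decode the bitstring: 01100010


Decoding step by step:
Bits 01 -> F
Bits 10 -> C
Bits 00 -> D
Bits 10 -> C


Decoded message: FCDC


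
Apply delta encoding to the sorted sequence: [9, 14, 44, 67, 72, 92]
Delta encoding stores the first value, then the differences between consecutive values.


First value: 9
Deltas:
  14 - 9 = 5
  44 - 14 = 30
  67 - 44 = 23
  72 - 67 = 5
  92 - 72 = 20


Delta encoded: [9, 5, 30, 23, 5, 20]


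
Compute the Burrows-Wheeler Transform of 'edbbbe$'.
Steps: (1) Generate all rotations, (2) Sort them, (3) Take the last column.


Rotations (sorted):
  0: $edbbbe -> last char: e
  1: bbbe$ed -> last char: d
  2: bbe$edb -> last char: b
  3: be$edbb -> last char: b
  4: dbbbe$e -> last char: e
  5: e$edbbb -> last char: b
  6: edbbbe$ -> last char: $


BWT = edbbeb$


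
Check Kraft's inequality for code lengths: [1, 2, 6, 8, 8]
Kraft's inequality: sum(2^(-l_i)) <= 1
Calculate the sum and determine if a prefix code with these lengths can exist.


Sum = 2^(-1) + 2^(-2) + 2^(-6) + 2^(-8) + 2^(-8)
    = 0.5 + 0.25 + 0.015625 + 0.00390625 + 0.00390625
    = 198/256 = 0.7734375
Since 0.7734375 <= 1, Kraft's inequality IS satisfied.
A prefix code with these lengths CAN exist.

Kraft sum = 0.7734375. Satisfied.


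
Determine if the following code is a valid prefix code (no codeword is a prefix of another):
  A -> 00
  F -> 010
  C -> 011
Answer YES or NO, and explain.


Checking each pair (does one codeword prefix another?):
  A='00' vs F='010': no prefix
  A='00' vs C='011': no prefix
  F='010' vs A='00': no prefix
  F='010' vs C='011': no prefix
  C='011' vs A='00': no prefix
  C='011' vs F='010': no prefix
No violation found over all pairs.

YES -- this is a valid prefix code. No codeword is a prefix of any other codeword.


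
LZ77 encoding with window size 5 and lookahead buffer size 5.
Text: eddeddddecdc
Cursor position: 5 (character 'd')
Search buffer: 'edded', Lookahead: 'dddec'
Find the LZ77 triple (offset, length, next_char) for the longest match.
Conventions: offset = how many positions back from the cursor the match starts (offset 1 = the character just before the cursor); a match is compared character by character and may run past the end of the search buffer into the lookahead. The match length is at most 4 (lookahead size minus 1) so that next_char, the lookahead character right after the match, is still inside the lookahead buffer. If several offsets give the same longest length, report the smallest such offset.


Try each offset into the search buffer:
  offset=1 (pos 4, char 'd'): match length 3
  offset=2 (pos 3, char 'e'): match length 0
  offset=3 (pos 2, char 'd'): match length 1
  offset=4 (pos 1, char 'd'): match length 2
  offset=5 (pos 0, char 'e'): match length 0
Longest match has length 3 at offset 1.
next_char = character at position 5 + 3 = 8 -> 'e'

Best match: offset=1, length=3 (matching 'ddd' starting at position 4)
LZ77 triple: (1, 3, 'e')


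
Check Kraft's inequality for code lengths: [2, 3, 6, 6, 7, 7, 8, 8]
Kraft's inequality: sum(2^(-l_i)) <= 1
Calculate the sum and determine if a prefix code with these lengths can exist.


Sum = 2^(-2) + 2^(-3) + 2^(-6) + 2^(-6) + 2^(-7) + 2^(-7) + 2^(-8) + 2^(-8)
    = 0.25 + 0.125 + 0.015625 + 0.015625 + 0.0078125 + 0.0078125 + 0.00390625 + 0.00390625
    = 110/256 = 0.4296875
Since 0.4296875 <= 1, Kraft's inequality IS satisfied.
A prefix code with these lengths CAN exist.

Kraft sum = 0.4296875. Satisfied.
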